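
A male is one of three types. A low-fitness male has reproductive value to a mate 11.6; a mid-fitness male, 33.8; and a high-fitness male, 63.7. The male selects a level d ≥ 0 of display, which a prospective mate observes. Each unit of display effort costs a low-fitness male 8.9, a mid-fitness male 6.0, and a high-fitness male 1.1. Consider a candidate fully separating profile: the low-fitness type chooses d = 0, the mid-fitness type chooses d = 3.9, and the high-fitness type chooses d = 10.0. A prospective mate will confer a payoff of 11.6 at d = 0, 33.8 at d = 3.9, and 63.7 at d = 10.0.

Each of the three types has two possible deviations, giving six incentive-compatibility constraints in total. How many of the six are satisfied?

Mid-fitness (own payoff 33.8 − 6.0×3.9 = 10.4): to d=0 gives 11.6 → profitable ✗; to d=10.0 gives 63.7 − 6.0×10.0 = 3.7 → no gain ✓.
Low-fitness (own payoff 11.6): to d=3.9 gives 33.8 − 8.9×3.9 = -0.91 → no gain ✓; to d=10.0 gives 63.7 − 8.9×10.0 = -25.3 → no gain ✓.
High-fitness (own payoff 63.7 − 1.1×10.0 = 52.7): to d=0 gives 11.6 → no gain ✓; to d=3.9 gives 33.8 − 1.1×3.9 = 29.51 → no gain ✓.
5 of the 6 constraints hold; not an equilibrium.

5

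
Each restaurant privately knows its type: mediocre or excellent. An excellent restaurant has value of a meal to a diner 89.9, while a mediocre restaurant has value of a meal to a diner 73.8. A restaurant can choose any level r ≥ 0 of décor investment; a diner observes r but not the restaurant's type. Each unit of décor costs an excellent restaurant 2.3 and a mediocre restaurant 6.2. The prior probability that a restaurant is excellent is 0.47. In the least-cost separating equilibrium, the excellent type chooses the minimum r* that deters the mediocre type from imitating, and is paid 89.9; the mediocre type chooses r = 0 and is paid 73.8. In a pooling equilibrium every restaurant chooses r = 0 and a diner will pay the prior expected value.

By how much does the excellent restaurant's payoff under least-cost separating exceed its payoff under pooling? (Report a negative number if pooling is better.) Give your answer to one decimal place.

Least-cost separating signal: r* solves 73.8 = 89.9 − 6.2·r*, so r* = (89.9 − 73.8)/6.2 ≈ 2.5968.
Excellent type's separating payoff: 89.9 − 2.3 × r* = 89.9 − 2.3 × (89.9 − 73.8)/6.2 = 89.9 − 37.03/6.2 ≈ 83.927.
Pooling payoff: 0.47 × 89.9 + 0.53 × 73.8 = 81.367.
Difference: 83.927 − 81.367 = 2.56, i.e. 2.6 to one decimal place.
The excellent type prefers to separate.

2.6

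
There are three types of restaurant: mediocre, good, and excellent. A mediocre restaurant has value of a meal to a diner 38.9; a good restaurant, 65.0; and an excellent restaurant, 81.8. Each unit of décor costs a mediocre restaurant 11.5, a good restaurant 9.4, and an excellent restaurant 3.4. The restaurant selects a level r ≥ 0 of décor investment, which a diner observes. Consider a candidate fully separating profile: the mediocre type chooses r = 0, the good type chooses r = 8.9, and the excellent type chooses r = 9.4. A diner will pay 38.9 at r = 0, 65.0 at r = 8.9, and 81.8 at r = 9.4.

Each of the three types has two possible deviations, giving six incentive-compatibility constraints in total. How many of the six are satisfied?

4

Excellent (own payoff 81.8 − 3.4×9.4 = 49.84): to r=0 gives 38.9 → no gain ✓; to r=8.9 gives 65.0 − 3.4×8.9 = 34.74 → no gain ✓.
Mediocre (own payoff 38.9): to r=8.9 gives 65.0 − 11.5×8.9 = -37.35 → no gain ✓; to r=9.4 gives 81.8 − 11.5×9.4 = -26.3 → no gain ✓.
Good (own payoff 65.0 − 9.4×8.9 = -18.66): to r=0 gives 38.9 → profitable ✗; to r=9.4 gives 81.8 − 9.4×9.4 = -6.56 → profitable ✗.
4 of the 6 constraints hold; not an equilibrium.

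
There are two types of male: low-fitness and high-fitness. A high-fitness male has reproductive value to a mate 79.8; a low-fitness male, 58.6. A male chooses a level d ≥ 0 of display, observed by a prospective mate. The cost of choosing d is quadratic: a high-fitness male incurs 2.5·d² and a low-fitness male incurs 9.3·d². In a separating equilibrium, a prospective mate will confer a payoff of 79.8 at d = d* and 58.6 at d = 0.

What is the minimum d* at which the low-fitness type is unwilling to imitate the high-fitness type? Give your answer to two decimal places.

1.51

The low-fitness type at d = 0 receives 58.6; imitating at d* yields 79.8 − 9.3·d*².
Indifference: 58.6 = 79.8 − 9.3·d*², so d*² = (79.8 − 58.6) / 9.3 ≈ 2.2796.
d* = √2.2796 ≈ 1.51.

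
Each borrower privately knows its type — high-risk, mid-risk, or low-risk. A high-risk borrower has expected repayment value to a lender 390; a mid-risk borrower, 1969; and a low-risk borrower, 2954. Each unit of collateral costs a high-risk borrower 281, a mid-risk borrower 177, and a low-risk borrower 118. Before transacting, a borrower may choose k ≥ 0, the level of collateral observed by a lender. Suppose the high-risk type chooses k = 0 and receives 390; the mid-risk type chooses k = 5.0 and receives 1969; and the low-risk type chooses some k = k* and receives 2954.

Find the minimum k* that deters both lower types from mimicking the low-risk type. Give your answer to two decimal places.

High-risk type (on-path payoff 390) won't mimic when 390 ≥ 2954 − 281·k*, i.e. k* ≥ 9.12.
Mid-risk type (on-path payoff 1969 − 177×5.0 = 1084) won't mimic when 1084 ≥ 2954 − 177·k*, i.e. k* ≥ 10.56.
Both must hold, so k* = max(9.12, 10.56) = 10.56. The mid-risk type's constraint binds.

10.56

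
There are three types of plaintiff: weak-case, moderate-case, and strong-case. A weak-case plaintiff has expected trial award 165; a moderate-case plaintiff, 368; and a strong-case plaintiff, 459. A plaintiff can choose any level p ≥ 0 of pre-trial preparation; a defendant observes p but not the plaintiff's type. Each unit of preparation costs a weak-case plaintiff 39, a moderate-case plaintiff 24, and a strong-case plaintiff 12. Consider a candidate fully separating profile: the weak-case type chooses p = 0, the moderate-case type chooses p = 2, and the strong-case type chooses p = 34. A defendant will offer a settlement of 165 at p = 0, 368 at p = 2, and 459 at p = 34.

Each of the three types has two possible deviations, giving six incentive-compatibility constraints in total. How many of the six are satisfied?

Strong-case (own payoff 459 − 12×34 = 51): to p=0 gives 165 → profitable ✗; to p=2 gives 368 − 12×2 = 344 → profitable ✗.
Moderate-case (own payoff 368 − 24×2 = 320): to p=0 gives 165 → no gain ✓; to p=34 gives 459 − 24×34 = -357 → no gain ✓.
Weak-case (own payoff 165): to p=2 gives 368 − 39×2 = 290 → profitable ✗; to p=34 gives 459 − 39×34 = -867 → no gain ✓.
3 of the 6 constraints hold; not an equilibrium.

3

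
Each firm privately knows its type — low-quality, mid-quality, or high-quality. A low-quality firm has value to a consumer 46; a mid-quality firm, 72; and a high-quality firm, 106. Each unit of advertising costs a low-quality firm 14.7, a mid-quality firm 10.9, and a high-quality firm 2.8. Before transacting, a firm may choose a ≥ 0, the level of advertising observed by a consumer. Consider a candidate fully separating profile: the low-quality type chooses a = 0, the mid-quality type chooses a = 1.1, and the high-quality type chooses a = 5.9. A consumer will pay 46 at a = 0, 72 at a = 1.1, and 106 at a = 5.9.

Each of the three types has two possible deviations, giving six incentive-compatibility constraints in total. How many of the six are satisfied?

5

High-quality (own payoff 106 − 2.8×5.9 = 89.48): to a=0 gives 46 → no gain ✓; to a=1.1 gives 72 − 2.8×1.1 = 68.92 → no gain ✓.
Mid-quality (own payoff 72 − 10.9×1.1 = 60.01): to a=0 gives 46 → no gain ✓; to a=5.9 gives 106 − 10.9×5.9 = 41.69 → no gain ✓.
Low-quality (own payoff 46): to a=1.1 gives 72 − 14.7×1.1 = 55.83 → profitable ✗; to a=5.9 gives 106 − 14.7×5.9 = 19.27 → no gain ✓.
5 of the 6 constraints hold; not an equilibrium.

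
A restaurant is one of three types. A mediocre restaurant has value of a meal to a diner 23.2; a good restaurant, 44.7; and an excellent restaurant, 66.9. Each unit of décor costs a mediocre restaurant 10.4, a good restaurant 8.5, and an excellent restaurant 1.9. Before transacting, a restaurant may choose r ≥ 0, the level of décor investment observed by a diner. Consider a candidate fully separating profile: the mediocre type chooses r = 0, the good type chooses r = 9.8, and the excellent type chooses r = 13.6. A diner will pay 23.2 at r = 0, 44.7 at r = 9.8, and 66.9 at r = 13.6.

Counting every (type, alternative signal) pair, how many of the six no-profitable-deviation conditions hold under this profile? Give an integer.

Mediocre (own payoff 23.2): to r=9.8 gives 44.7 − 10.4×9.8 = -57.22 → no gain ✓; to r=13.6 gives 66.9 − 10.4×13.6 = -74.54 → no gain ✓.
Good (own payoff 44.7 − 8.5×9.8 = -38.6): to r=0 gives 23.2 → profitable ✗; to r=13.6 gives 66.9 − 8.5×13.6 = -48.7 → no gain ✓.
Excellent (own payoff 66.9 − 1.9×13.6 = 41.06): to r=0 gives 23.2 → no gain ✓; to r=9.8 gives 44.7 − 1.9×9.8 = 26.08 → no gain ✓.
5 of the 6 constraints hold; not an equilibrium.

5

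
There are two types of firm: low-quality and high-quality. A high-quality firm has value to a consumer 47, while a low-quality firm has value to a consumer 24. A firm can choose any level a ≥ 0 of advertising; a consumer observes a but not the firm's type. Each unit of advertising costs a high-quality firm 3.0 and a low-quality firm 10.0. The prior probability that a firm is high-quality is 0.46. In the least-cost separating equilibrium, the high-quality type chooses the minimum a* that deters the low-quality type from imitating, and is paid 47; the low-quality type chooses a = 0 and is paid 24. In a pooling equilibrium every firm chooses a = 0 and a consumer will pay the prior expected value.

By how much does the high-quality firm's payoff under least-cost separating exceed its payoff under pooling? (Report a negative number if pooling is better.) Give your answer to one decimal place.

Least-cost separating signal: a* solves 24 = 47 − 10.0·a*, so a* = (47 − 24)/10.0 = 2.3.
High-quality type's separating payoff: 47 − 3.0 × a* = 47 − 3.0 × (47 − 24)/10.0 = 47 − 69/10.0 = 40.1.
Pooling payoff: 0.46 × 47 + 0.54 × 24 = 34.58.
Difference: 40.1 − 34.58 = 5.52, i.e. 5.5 to one decimal place.
The high-quality type prefers to separate.

5.5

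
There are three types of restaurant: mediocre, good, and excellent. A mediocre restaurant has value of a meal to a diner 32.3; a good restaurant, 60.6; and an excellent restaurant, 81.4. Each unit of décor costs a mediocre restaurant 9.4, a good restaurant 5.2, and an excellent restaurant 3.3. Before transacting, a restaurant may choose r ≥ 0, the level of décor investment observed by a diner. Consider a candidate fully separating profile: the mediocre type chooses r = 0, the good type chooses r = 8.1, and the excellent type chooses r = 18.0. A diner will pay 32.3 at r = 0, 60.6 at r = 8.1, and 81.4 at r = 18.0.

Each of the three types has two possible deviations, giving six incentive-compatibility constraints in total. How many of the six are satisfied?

3

Good (own payoff 60.6 − 5.2×8.1 = 18.48): to r=0 gives 32.3 → profitable ✗; to r=18.0 gives 81.4 − 5.2×18.0 = -12.2 → no gain ✓.
Mediocre (own payoff 32.3): to r=8.1 gives 60.6 − 9.4×8.1 = -15.54 → no gain ✓; to r=18.0 gives 81.4 − 9.4×18.0 = -87.8 → no gain ✓.
Excellent (own payoff 81.4 − 3.3×18.0 = 22): to r=0 gives 32.3 → profitable ✗; to r=8.1 gives 60.6 − 3.3×8.1 = 33.87 → profitable ✗.
3 of the 6 constraints hold; not an equilibrium.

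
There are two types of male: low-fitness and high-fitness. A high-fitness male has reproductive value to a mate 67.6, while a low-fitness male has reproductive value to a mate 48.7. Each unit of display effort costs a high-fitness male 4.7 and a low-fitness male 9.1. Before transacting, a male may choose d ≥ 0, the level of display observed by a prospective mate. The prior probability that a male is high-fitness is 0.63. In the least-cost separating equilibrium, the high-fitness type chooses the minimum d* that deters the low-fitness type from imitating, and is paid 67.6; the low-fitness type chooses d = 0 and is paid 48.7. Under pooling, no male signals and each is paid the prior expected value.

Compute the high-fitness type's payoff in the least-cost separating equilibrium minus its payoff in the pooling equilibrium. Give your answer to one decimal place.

Least-cost separating signal: d* solves 48.7 = 67.6 − 9.1·d*, so d* = (67.6 − 48.7)/9.1 ≈ 2.0769.
High-fitness type's separating payoff: 67.6 − 4.7 × d* = 67.6 − 4.7 × (67.6 − 48.7)/9.1 = 67.6 − 88.83/9.1 ≈ 57.838.
Pooling payoff: 0.63 × 67.6 + 0.37 × 48.7 = 60.607.
Difference: 57.838 − 60.607 = -2.769, i.e. -2.8 to one decimal place.
The high-fitness type would prefer the pooling outcome.

-2.8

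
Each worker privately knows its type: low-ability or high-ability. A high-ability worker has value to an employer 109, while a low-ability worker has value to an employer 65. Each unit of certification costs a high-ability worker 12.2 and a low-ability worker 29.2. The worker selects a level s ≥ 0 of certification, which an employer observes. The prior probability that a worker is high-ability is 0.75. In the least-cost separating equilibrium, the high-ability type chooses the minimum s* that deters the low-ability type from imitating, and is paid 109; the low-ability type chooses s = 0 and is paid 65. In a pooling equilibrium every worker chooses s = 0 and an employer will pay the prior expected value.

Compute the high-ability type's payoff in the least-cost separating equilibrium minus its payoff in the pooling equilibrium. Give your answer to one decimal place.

-7.4

Least-cost separating signal: s* solves 65 = 109 − 29.2·s*, so s* = (109 − 65)/29.2 ≈ 1.5068.
High-ability type's separating payoff: 109 − 12.2 × s* = 109 − 12.2 × (109 − 65)/29.2 = 109 − 536.8/29.2 ≈ 90.616.
Pooling payoff: 0.75 × 109 + 0.25 × 65 = 98.
Difference: 90.616 − 98 = -7.384, i.e. -7.4 to one decimal place.
The high-ability type would prefer the pooling outcome.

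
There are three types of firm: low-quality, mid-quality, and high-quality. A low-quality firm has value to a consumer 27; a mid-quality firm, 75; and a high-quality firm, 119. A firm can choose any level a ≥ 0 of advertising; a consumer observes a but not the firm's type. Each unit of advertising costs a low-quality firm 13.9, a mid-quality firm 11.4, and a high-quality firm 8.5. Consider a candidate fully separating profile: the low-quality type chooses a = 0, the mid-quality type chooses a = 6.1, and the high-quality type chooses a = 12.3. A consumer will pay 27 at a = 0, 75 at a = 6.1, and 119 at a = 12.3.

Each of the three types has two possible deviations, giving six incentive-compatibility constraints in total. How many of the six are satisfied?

3

Low-quality (own payoff 27): to a=6.1 gives 75 − 13.9×6.1 = -9.79 → no gain ✓; to a=12.3 gives 119 − 13.9×12.3 = -51.97 → no gain ✓.
High-quality (own payoff 119 − 8.5×12.3 = 14.45): to a=0 gives 27 → profitable ✗; to a=6.1 gives 75 − 8.5×6.1 = 23.15 → profitable ✗.
Mid-quality (own payoff 75 − 11.4×6.1 = 5.46): to a=0 gives 27 → profitable ✗; to a=12.3 gives 119 − 11.4×12.3 = -21.22 → no gain ✓.
3 of the 6 constraints hold; not an equilibrium.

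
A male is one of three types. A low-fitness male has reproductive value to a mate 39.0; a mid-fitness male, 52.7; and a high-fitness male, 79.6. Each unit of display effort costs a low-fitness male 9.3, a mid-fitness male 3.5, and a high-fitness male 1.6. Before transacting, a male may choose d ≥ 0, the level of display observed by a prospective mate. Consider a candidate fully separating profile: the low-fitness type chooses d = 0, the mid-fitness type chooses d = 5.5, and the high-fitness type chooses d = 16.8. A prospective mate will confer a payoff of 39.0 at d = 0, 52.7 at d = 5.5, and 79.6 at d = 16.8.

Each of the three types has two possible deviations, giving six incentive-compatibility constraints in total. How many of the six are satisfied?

Mid-fitness (own payoff 52.7 − 3.5×5.5 = 33.45): to d=0 gives 39.0 → profitable ✗; to d=16.8 gives 79.6 − 3.5×16.8 = 20.8 → no gain ✓.
Low-fitness (own payoff 39.0): to d=5.5 gives 52.7 − 9.3×5.5 = 1.55 → no gain ✓; to d=16.8 gives 79.6 − 9.3×16.8 = -76.64 → no gain ✓.
High-fitness (own payoff 79.6 − 1.6×16.8 = 52.72): to d=0 gives 39.0 → no gain ✓; to d=5.5 gives 52.7 − 1.6×5.5 = 43.9 → no gain ✓.
5 of the 6 constraints hold; not an equilibrium.

5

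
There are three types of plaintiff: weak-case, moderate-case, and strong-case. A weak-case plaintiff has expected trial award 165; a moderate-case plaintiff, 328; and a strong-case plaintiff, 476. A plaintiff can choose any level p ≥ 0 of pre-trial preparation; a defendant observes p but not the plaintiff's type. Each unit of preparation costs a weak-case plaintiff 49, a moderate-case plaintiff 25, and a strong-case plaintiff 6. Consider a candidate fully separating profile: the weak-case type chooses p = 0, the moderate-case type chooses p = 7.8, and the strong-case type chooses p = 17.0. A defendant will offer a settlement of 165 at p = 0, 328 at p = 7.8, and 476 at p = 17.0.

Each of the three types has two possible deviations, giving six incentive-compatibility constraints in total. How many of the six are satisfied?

Strong-case (own payoff 476 − 6×17.0 = 374): to p=0 gives 165 → no gain ✓; to p=7.8 gives 328 − 6×7.8 = 281.2 → no gain ✓.
Moderate-case (own payoff 328 − 25×7.8 = 133): to p=0 gives 165 → profitable ✗; to p=17.0 gives 476 − 25×17.0 = 51 → no gain ✓.
Weak-case (own payoff 165): to p=7.8 gives 328 − 49×7.8 = -54.2 → no gain ✓; to p=17.0 gives 476 − 49×17.0 = -357 → no gain ✓.
5 of the 6 constraints hold; not an equilibrium.

5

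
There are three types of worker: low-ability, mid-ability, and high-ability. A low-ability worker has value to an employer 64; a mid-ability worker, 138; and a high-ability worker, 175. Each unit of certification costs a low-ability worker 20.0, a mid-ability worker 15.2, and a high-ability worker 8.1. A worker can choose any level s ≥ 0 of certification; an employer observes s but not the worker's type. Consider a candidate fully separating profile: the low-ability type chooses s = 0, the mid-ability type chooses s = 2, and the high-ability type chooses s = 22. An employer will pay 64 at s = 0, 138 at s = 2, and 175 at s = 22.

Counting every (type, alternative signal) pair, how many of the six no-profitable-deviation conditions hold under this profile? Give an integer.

Mid-ability (own payoff 138 − 15.2×2 = 107.6): to s=0 gives 64 → no gain ✓; to s=22 gives 175 − 15.2×22 = -159.4 → no gain ✓.
High-ability (own payoff 175 − 8.1×22 = -3.2): to s=0 gives 64 → profitable ✗; to s=2 gives 138 − 8.1×2 = 121.8 → profitable ✗.
Low-ability (own payoff 64): to s=2 gives 138 − 20.0×2 = 98 → profitable ✗; to s=22 gives 175 − 20.0×22 = -265 → no gain ✓.
3 of the 6 constraints hold; not an equilibrium.

3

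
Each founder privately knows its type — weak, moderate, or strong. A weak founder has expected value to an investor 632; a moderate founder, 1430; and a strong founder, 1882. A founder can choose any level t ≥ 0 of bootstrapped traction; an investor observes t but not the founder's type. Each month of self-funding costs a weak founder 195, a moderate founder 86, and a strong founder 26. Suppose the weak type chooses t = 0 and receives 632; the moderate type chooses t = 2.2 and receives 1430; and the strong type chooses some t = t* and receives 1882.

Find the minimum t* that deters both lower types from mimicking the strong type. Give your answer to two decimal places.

7.46

Moderate type (on-path payoff 1430 − 86×2.2 = 1240.8) won't mimic when 1240.8 ≥ 1882 − 86·t*, i.e. t* ≥ 7.46.
Weak type (on-path payoff 632) won't mimic when 632 ≥ 1882 − 195·t*, i.e. t* ≥ 6.41.
Both must hold, so t* = max(6.41, 7.46) = 7.46. The moderate type's constraint binds.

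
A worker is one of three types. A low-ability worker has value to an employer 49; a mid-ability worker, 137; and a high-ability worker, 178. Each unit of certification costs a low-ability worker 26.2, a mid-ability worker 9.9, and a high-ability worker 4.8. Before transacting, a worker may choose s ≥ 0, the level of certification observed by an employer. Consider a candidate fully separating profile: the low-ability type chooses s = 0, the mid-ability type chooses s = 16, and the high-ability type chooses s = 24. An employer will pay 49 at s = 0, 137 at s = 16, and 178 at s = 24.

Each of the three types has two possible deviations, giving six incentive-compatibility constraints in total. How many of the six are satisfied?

5

Mid-ability (own payoff 137 − 9.9×16 = -21.4): to s=0 gives 49 → profitable ✗; to s=24 gives 178 − 9.9×24 = -59.6 → no gain ✓.
Low-ability (own payoff 49): to s=16 gives 137 − 26.2×16 = -282.2 → no gain ✓; to s=24 gives 178 − 26.2×24 = -450.8 → no gain ✓.
High-ability (own payoff 178 − 4.8×24 = 62.8): to s=0 gives 49 → no gain ✓; to s=16 gives 137 − 4.8×16 = 60.2 → no gain ✓.
5 of the 6 constraints hold; not an equilibrium.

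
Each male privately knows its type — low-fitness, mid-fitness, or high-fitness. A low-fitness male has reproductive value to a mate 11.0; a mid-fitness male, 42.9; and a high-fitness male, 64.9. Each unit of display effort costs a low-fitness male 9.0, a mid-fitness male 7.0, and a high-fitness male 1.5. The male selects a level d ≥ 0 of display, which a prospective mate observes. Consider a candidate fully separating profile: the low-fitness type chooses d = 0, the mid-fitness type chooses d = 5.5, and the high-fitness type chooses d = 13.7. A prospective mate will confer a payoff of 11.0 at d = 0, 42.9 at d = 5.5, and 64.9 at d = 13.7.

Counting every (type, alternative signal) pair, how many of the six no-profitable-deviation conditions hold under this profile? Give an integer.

Mid-fitness (own payoff 42.9 − 7.0×5.5 = 4.4): to d=0 gives 11.0 → profitable ✗; to d=13.7 gives 64.9 − 7.0×13.7 = -31 → no gain ✓.
Low-fitness (own payoff 11.0): to d=5.5 gives 42.9 − 9.0×5.5 = -6.6 → no gain ✓; to d=13.7 gives 64.9 − 9.0×13.7 = -58.4 → no gain ✓.
High-fitness (own payoff 64.9 − 1.5×13.7 = 44.35): to d=0 gives 11.0 → no gain ✓; to d=5.5 gives 42.9 − 1.5×5.5 = 34.65 → no gain ✓.
5 of the 6 constraints hold; not an equilibrium.

5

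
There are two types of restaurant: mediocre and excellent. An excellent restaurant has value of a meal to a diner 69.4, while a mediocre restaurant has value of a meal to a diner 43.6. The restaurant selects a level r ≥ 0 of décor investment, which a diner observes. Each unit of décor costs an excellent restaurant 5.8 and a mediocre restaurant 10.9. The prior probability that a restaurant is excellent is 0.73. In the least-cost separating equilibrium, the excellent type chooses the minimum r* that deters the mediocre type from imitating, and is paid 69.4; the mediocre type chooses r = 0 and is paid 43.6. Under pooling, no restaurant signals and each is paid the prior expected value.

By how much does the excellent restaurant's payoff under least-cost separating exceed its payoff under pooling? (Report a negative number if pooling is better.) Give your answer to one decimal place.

-6.8

Least-cost separating signal: r* solves 43.6 = 69.4 − 10.9·r*, so r* = (69.4 − 43.6)/10.9 ≈ 2.3670.
Excellent type's separating payoff: 69.4 − 5.8 × r* = 69.4 − 5.8 × (69.4 − 43.6)/10.9 = 69.4 − 149.64/10.9 ≈ 55.672.
Pooling payoff: 0.73 × 69.4 + 0.27 × 43.6 = 62.434.
Difference: 55.672 − 62.434 = -6.762, i.e. -6.8 to one decimal place.
The excellent type would prefer the pooling outcome.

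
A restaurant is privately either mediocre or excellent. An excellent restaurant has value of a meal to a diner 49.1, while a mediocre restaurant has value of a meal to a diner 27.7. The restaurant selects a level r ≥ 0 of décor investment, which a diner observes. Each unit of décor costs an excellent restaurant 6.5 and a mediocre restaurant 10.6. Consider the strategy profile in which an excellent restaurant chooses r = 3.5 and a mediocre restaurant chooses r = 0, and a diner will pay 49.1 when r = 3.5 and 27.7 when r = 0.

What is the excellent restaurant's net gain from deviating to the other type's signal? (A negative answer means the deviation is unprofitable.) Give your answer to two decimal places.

1.35

Playing r = 3.5 the excellent restaurant receives 49.1 − 6.5 × 3.5 = 26.35.
Deviating to r = 0 yields 27.7 instead.
Gain from deviating: 27.7 − 26.35 = 1.35.
The gain is positive, so the excellent type's incentive-compatibility constraint is violated — this profile is not a separating equilibrium.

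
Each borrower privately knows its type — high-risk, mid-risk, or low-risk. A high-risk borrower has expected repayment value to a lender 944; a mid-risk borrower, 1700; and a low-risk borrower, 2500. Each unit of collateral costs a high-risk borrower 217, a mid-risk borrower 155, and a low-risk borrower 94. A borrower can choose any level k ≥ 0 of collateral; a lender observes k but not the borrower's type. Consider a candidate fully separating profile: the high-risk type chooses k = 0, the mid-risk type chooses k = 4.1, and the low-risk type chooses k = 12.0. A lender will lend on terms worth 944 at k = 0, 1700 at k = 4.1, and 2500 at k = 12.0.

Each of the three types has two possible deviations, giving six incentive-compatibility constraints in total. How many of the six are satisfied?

6

Mid-risk (own payoff 1700 − 155×4.1 = 1064.5): to k=0 gives 944 → no gain ✓; to k=12.0 gives 2500 − 155×12.0 = 640 → no gain ✓.
High-risk (own payoff 944): to k=4.1 gives 1700 − 217×4.1 = 810.3 → no gain ✓; to k=12.0 gives 2500 − 217×12.0 = -104 → no gain ✓.
Low-risk (own payoff 2500 − 94×12.0 = 1372): to k=0 gives 944 → no gain ✓; to k=4.1 gives 1700 − 94×4.1 = 1314.6 → no gain ✓.
6 of the 6 constraints hold; this profile is a separating equilibrium.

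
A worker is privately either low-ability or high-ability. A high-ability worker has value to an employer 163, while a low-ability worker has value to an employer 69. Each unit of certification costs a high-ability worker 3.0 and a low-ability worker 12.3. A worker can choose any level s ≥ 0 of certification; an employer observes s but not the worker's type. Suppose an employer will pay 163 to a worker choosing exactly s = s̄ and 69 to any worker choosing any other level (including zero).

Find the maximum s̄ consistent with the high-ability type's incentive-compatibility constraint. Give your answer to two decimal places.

31.33

Choosing s̄ yields the high-ability type 163 − 3.0·s̄; choosing zero yields 69.
The high-ability type is indifferent at 163 − 3.0·s̄ = 69, i.e. s̄ = (163 − 69) / 3.0 ≈ 31.33.
For any s̄ above 31.33 the high-ability type would rather pool at zero, so separation collapses.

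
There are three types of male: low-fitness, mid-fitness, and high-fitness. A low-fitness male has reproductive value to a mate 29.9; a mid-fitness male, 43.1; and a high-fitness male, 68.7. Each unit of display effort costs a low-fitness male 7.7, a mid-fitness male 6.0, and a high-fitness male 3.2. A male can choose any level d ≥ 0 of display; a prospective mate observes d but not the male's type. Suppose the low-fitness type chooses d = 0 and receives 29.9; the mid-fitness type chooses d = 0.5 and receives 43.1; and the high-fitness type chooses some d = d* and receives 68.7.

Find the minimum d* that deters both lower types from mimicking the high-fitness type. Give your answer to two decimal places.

Low-fitness type (on-path payoff 29.9) won't mimic when 29.9 ≥ 68.7 − 7.7·d*, i.e. d* ≥ 5.04.
Mid-fitness type (on-path payoff 43.1 − 6.0×0.5 = 40.1) won't mimic when 40.1 ≥ 68.7 − 6.0·d*, i.e. d* ≥ 4.77.
Both must hold, so d* = max(5.04, 4.77) = 5.04. The low-fitness type's constraint binds.

5.04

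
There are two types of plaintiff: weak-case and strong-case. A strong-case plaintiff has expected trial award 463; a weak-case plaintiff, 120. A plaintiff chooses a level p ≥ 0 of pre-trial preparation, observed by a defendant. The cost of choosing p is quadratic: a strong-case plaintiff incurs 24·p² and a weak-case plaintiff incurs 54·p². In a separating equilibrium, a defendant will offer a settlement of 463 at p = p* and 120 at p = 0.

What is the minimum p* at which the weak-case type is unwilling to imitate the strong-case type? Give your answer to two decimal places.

2.52

The weak-case type at p = 0 receives 120; imitating at p* yields 463 − 54·p*².
Indifference: 120 = 463 − 54·p*², so p*² = (463 − 120) / 54 ≈ 6.3519.
p* = √6.3519 ≈ 2.52.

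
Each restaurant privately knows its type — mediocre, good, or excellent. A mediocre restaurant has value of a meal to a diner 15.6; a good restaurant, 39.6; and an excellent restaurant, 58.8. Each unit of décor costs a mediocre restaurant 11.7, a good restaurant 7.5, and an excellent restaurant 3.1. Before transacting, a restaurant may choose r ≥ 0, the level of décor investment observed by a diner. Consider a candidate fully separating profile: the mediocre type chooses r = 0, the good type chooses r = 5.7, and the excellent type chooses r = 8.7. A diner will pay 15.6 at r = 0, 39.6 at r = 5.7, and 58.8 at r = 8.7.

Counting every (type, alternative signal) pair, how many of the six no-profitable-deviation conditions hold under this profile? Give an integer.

5

Good (own payoff 39.6 − 7.5×5.7 = -3.15): to r=0 gives 15.6 → profitable ✗; to r=8.7 gives 58.8 − 7.5×8.7 = -6.45 → no gain ✓.
Excellent (own payoff 58.8 − 3.1×8.7 = 31.83): to r=0 gives 15.6 → no gain ✓; to r=5.7 gives 39.6 − 3.1×5.7 = 21.93 → no gain ✓.
Mediocre (own payoff 15.6): to r=5.7 gives 39.6 − 11.7×5.7 = -27.09 → no gain ✓; to r=8.7 gives 58.8 − 11.7×8.7 = -42.99 → no gain ✓.
5 of the 6 constraints hold; not an equilibrium.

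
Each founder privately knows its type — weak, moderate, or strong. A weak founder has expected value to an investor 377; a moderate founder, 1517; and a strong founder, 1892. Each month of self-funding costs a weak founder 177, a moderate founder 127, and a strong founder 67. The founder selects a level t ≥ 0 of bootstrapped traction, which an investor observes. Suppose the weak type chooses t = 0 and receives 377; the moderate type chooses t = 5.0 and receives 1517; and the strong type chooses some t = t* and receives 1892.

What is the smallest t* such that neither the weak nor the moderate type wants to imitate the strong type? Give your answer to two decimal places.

8.56

Moderate type (on-path payoff 1517 − 127×5.0 = 882) won't mimic when 882 ≥ 1892 − 127·t*, i.e. t* ≥ 7.95.
Weak type (on-path payoff 377) won't mimic when 377 ≥ 1892 − 177·t*, i.e. t* ≥ 8.56.
Both must hold, so t* = max(8.56, 7.95) = 8.56. The weak type's constraint binds.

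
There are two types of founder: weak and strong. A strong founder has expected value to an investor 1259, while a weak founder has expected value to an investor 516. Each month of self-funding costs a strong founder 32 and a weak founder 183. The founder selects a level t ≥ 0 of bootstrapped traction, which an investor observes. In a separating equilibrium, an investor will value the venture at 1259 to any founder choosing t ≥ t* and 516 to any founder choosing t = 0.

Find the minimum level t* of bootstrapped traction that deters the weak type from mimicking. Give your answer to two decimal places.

A weak founder choosing t = 0 receives 516.
Imitating at t* instead would pay 1259 at cost 183·t*, netting 1259 − 183·t*.
Indifference: 516 = 1259 − 183·t*, so t* = (1259 − 516) / 183 ≈ 4.06.
This is the weak type's binding incentive-compatibility constraint; any t ≥ 4.06 sustains separation on that side.

4.06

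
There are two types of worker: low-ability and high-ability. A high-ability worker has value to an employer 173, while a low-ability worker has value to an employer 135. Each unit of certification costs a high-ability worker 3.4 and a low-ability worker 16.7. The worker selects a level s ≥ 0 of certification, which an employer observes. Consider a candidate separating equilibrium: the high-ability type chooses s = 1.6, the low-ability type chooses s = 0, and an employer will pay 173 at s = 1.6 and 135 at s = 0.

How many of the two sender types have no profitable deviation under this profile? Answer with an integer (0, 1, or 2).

1

Low-ability type: stay at 0 → 135; mimic → 173 − 16.7 × 1.6 = 146.28. IC fails (135 < 146.28).
High-ability type: signal → 173 − 3.4 × 1.6 = 167.56; deviate to 0 → 135. IC holds (167.56 ≥ 135).
1 of 2 constraints hold, so this profile is not an equilibrium.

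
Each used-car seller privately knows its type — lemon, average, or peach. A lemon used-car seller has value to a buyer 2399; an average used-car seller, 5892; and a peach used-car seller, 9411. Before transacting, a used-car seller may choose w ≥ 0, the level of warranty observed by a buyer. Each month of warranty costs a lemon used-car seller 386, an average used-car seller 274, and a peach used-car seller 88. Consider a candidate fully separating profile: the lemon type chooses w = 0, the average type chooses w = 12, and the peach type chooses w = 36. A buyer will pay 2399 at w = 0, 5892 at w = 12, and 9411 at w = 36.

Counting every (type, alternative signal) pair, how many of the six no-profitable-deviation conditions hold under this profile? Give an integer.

6

Peach (own payoff 9411 − 88×36 = 6243): to w=0 gives 2399 → no gain ✓; to w=12 gives 5892 − 88×12 = 4836 → no gain ✓.
Average (own payoff 5892 − 274×12 = 2604): to w=0 gives 2399 → no gain ✓; to w=36 gives 9411 − 274×36 = -453 → no gain ✓.
Lemon (own payoff 2399): to w=12 gives 5892 − 386×12 = 1260 → no gain ✓; to w=36 gives 9411 − 386×36 = -4485 → no gain ✓.
6 of the 6 constraints hold; this profile is a separating equilibrium.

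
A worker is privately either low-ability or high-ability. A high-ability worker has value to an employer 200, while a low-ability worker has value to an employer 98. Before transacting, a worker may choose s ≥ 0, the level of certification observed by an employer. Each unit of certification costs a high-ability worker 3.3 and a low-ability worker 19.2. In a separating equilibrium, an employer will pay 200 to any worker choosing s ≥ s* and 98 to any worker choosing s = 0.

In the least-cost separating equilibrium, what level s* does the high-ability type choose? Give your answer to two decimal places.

A low-ability worker choosing s = 0 receives 98.
Imitating at s* instead would pay 200 at cost 19.2·s*, netting 200 − 19.2·s*.
Indifference: 98 = 200 − 19.2·s*, so s* = (200 − 98) / 19.2 ≈ 5.31.
This is the low-ability type's binding incentive-compatibility constraint; any s ≥ 5.31 sustains separation on that side.

5.31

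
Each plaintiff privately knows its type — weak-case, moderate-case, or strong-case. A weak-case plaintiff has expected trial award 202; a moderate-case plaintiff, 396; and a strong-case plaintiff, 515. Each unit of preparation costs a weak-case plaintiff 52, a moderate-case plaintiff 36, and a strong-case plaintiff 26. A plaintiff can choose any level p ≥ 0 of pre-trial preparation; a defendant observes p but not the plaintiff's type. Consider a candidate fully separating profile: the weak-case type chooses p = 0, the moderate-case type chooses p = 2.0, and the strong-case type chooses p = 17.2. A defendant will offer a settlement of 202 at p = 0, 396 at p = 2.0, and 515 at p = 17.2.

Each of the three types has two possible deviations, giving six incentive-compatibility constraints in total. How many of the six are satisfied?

3

Moderate-case (own payoff 396 − 36×2.0 = 324): to p=0 gives 202 → no gain ✓; to p=17.2 gives 515 − 36×17.2 = -104.2 → no gain ✓.
Strong-case (own payoff 515 − 26×17.2 = 67.8): to p=0 gives 202 → profitable ✗; to p=2.0 gives 396 − 26×2.0 = 344 → profitable ✗.
Weak-case (own payoff 202): to p=2.0 gives 396 − 52×2.0 = 292 → profitable ✗; to p=17.2 gives 515 − 52×17.2 = -379.4 → no gain ✓.
3 of the 6 constraints hold; not an equilibrium.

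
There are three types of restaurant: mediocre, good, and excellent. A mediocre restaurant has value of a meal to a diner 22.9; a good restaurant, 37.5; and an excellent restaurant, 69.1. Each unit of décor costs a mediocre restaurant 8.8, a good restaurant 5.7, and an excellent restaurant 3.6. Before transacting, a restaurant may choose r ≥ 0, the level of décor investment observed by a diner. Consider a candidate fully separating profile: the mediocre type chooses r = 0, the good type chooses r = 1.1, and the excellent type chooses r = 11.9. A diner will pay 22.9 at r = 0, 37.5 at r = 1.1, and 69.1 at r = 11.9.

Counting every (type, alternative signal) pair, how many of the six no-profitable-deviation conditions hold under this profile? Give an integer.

4

Excellent (own payoff 69.1 − 3.6×11.9 = 26.26): to r=0 gives 22.9 → no gain ✓; to r=1.1 gives 37.5 − 3.6×1.1 = 33.54 → profitable ✗.
Mediocre (own payoff 22.9): to r=1.1 gives 37.5 − 8.8×1.1 = 27.82 → profitable ✗; to r=11.9 gives 69.1 − 8.8×11.9 = -35.62 → no gain ✓.
Good (own payoff 37.5 − 5.7×1.1 = 31.23): to r=0 gives 22.9 → no gain ✓; to r=11.9 gives 69.1 − 5.7×11.9 = 1.27 → no gain ✓.
4 of the 6 constraints hold; not an equilibrium.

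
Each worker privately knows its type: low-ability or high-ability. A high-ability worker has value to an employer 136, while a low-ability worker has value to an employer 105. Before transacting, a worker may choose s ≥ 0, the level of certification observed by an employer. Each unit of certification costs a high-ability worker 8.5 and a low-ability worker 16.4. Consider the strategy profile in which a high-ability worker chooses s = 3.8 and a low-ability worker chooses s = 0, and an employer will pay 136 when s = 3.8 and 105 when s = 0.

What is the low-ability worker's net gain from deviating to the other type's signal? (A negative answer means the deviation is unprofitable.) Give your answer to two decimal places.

Playing s = 0 the low-ability worker receives 105.
Deviating to s = 3.8 brings payment 136 at cost 16.4 × 3.8 = 62.32, netting 73.68.
Gain from deviating: 73.68 − 105 = -31.32.
The gain is negative, so the low-ability type's incentive-compatibility constraint is satisfied.

-31.32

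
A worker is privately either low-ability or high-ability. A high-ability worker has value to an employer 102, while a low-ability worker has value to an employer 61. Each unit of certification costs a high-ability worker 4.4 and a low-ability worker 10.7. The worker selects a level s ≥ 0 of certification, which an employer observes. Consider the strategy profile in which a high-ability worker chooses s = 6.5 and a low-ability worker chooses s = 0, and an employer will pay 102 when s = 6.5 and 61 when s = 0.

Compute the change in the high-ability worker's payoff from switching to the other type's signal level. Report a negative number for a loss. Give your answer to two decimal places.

Playing s = 6.5 the high-ability worker receives 102 − 4.4 × 6.5 = 73.4.
Deviating to s = 0 yields 61 instead.
Gain from deviating: 61 − 73.4 = -12.40.
The gain is negative, so the high-ability type's incentive-compatibility constraint is satisfied.

-12.40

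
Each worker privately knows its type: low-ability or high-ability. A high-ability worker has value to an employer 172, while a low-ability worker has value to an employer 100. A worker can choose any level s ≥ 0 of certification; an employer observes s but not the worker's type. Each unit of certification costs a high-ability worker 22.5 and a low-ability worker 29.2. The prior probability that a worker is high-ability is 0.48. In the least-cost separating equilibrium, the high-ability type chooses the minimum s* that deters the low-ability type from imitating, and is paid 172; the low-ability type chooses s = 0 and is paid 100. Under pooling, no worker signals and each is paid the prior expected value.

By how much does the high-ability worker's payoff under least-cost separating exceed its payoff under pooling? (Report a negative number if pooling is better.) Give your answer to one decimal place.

-18.0

Least-cost separating signal: s* solves 100 = 172 − 29.2·s*, so s* = (172 − 100)/29.2 ≈ 2.4658.
High-ability type's separating payoff: 172 − 22.5 × s* = 172 − 22.5 × (172 − 100)/29.2 = 172 − 1620/29.2 ≈ 116.521.
Pooling payoff: 0.48 × 172 + 0.52 × 100 = 134.56.
Difference: 116.521 − 134.56 = -18.039, i.e. -18.0 to one decimal place.
The high-ability type would prefer the pooling outcome.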